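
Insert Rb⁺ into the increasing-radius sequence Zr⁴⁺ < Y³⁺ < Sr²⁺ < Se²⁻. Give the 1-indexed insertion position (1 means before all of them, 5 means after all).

4

These species are isoelectronic with 36 electrons. The only difference is the number of protons: Zr⁴⁺ (Z=40), Y³⁺ (Z=39), Sr²⁺ (Z=38), Rb⁺ (Z=37), Se²⁻ (Z=34). The strongest nuclear pull (Zr⁴⁺) gives the smallest ion.
With Rb⁺ included the full order is Zr⁴⁺ < Y³⁺ < Sr²⁺ < Rb⁺ < Se²⁻, so it takes position 4.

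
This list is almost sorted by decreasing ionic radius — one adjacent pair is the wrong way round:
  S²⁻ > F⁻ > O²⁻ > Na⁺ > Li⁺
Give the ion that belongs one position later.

Check each adjacent pair. F⁻ and O²⁻ are reversed: both have 10 electrons but Z(F)=9 > Z(O)=8, so F⁻ should be the smaller of the two. No other neighbouring pair contradicts the periodic trends, so F⁻ is the ion listed too early.

F⁻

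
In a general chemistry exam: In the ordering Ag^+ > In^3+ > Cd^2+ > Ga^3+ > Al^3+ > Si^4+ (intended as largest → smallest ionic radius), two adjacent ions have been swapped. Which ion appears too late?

Compare adjacent ions: both have 46 electrons but Z(In)=49 > Z(Cd)=48, so In^3+ should be the smaller of the two — yet in this decreasing list In^3+ sits before Cd^2+. Nothing else is reversed, so Cd^2+ should move one place to the left.

Cd^2+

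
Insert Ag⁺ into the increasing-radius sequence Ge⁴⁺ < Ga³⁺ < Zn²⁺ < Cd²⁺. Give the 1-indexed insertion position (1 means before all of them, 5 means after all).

5

Tabulating Z and e⁻: Ge⁴⁺ (Z=32, 28 e⁻), Ga³⁺ (Z=31, 28 e⁻), Zn²⁺ (Z=30, 28 e⁻), Cd²⁺ (Z=48, 46 e⁻), Ag⁺ (Z=47, 46 e⁻). Ge⁴⁺ < Ga³⁺ (isoelectronic, higher Z=32 is smaller); Ga³⁺ < Zn²⁺ (both 28 e⁻, Z=31>30); Zn²⁺ < Cd²⁺ (same group, period 4 vs 5); Cd²⁺ < Ag⁺ (isoelectronic, higher Z=48 is smaller).
The complete sequence is Ge⁴⁺ < Ga³⁺ < Zn²⁺ < Cd²⁺ < Ag⁺. Ag⁺ sits at position 5.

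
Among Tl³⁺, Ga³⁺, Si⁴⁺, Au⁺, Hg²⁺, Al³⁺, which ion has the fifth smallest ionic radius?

Tabulating Z and e⁻: Si⁴⁺ (Z=14, 10 e⁻), Al³⁺ (Z=13, 10 e⁻), Ga³⁺ (Z=31, 28 e⁻), Tl³⁺ (Z=81, 78 e⁻), Hg²⁺ (Z=80, 78 e⁻), Au⁺ (Z=79, 78 e⁻). Si⁴⁺ < Al³⁺ (both 10 e⁻, Z=14>13); Al³⁺ < Ga³⁺ (same group, period 3 vs 4); Ga³⁺ < Tl³⁺ (same group, 2 shells fewer); Tl³⁺ < Hg²⁺ (both 78 e⁻, Z=81>80); Hg²⁺ < Au⁺ (both 78 e⁻, Z=80>79).
So the order is Si⁴⁺ < Al³⁺ < Ga³⁺ < Tl³⁺ < Hg²⁺ < Au⁺; the 5th-smallest ion is Hg²⁺.

Hg²⁺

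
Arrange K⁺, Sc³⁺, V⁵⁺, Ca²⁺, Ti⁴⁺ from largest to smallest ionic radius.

K⁺ > Ca²⁺ > Sc³⁺ > Ti⁴⁺ > V⁵⁺

All of these have 18 electrons (isoelectronic). With the same electron cloud, the ion with the most protons pulls it in tightest. Nuclear charges: V⁵⁺ (Z=23), Ti⁴⁺ (Z=22), Sc³⁺ (Z=21), Ca²⁺ (Z=20), K⁺ (Z=19). Highest Z is smallest.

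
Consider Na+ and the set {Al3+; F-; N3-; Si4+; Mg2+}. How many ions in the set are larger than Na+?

2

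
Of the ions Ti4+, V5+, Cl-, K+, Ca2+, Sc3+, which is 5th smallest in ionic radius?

K+

All of these have 18 electrons (isoelectronic). With the same electron cloud, the ion with the most protons pulls it in tightest. Nuclear charges: V5+ (Z=23), Ti4+ (Z=22), Sc3+ (Z=21), Ca2+ (Z=20), K+ (Z=19), Cl- (Z=17). Highest Z is smallest.
That gives V5+ < Ti4+ < Sc3+ < Ca2+ < K+ < Cl-. From the smallest end, number 5 is K+.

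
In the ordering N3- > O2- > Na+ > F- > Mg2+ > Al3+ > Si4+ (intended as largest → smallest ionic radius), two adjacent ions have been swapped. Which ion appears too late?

F-

Compare adjacent ions: both have 10 electrons but Z(Na)=11 > Z(F)=9, so Na+ should be the smaller of the two — yet in this decreasing list Na+ sits before F-. Nothing else is reversed, so F- should move one place to the left.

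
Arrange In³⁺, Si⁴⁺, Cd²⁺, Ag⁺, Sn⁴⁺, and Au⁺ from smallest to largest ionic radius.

Si⁴⁺ < Sn⁴⁺ < In³⁺ < Cd²⁺ < Ag⁺ < Au⁺

Electron counts and nuclear charges: Si⁴⁺: 10 e⁻, Z=14, Sn⁴⁺: 46 e⁻, Z=50, In³⁺: 46 e⁻, Z=49, Cd²⁺: 46 e⁻, Z=48, Ag⁺: 46 e⁻, Z=47, Au⁺: 78 e⁻, Z=79. Si⁴⁺ < Sn⁴⁺ (same group, period 3 vs 5); Sn⁴⁺ < In³⁺ (isoelectronic, higher Z=50 is smaller); In³⁺ < Cd²⁺ (both 46 e⁻, Z=49>48); Cd²⁺ < Ag⁺ (both 46 e⁻, Z=48>47); Ag⁺ < Au⁺ (same group, 1 shell fewer).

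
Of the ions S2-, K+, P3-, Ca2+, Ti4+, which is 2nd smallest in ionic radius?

Each ion has 18 electrons. The ranking follows nuclear charge in reverse — greater Z gives a smaller radius. Ti4+ (Z=22), Ca2+ (Z=20), K+ (Z=19), S2- (Z=16), P3- (Z=15).
That gives Ti4+ < Ca2+ < K+ < S2- < P3-. From the smallest end, number 2 is Ca2+.

Ca2+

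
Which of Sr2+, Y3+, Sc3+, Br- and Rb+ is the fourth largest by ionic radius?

Work out protons and electrons: Sc3+ has 18 e⁻ (Z=21), Y3+ has 36 e⁻ (Z=39), Sr2+ has 36 e⁻ (Z=38), Rb+ has 36 e⁻ (Z=37), Br- has 36 e⁻ (Z=35). Sc3+ < Y3+ (same group, period 4 vs 5); Y3+ < Sr2+ (both 36 e⁻, Z=39>38); Sr2+ < Rb+ (isoelectronic, higher Z=38 is smaller); Rb+ < Br- (isoelectronic, higher Z=37 is smaller).
That gives Sc3+ < Y3+ < Sr2+ < Rb+ < Br-. From the largest end, number 4 is Y3+.

Y3+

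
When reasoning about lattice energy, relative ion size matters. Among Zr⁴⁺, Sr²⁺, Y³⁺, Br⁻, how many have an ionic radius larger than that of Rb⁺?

These species are isoelectronic with 36 electrons. The only difference is the number of protons: Zr⁴⁺ (Z=40), Y³⁺ (Z=39), Sr²⁺ (Z=38), Rb⁺ (Z=37), Br⁻ (Z=35). The strongest nuclear pull (Zr⁴⁺) gives the smallest ion.
Relative to Rb⁺, the ions that are larger are Br⁻. Count: 1.

1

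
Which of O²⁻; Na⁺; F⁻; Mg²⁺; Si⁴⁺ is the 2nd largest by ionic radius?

F⁻

All of these have 10 electrons (isoelectronic). With the same electron cloud, the ion with the most protons pulls it in tightest. Nuclear charges: Si⁴⁺ (Z=14), Mg²⁺ (Z=12), Na⁺ (Z=11), F⁻ (Z=9), O²⁻ (Z=8). Highest Z is smallest.
Full ascending order: Si⁴⁺ < Mg²⁺ < Na⁺ < F⁻ < O²⁻. Counting from the largest, position 2 is F⁻.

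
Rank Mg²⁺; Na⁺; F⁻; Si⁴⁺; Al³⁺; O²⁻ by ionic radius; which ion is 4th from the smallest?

Isoelectronic series (10 e⁻ each). Size is set by nuclear charge: more protons means a smaller ion. Si⁴⁺ (Z=14), Al³⁺ (Z=13), Mg²⁺ (Z=12), Na⁺ (Z=11), F⁻ (Z=9), O²⁻ (Z=8).
That gives Si⁴⁺ < Al³⁺ < Mg²⁺ < Na⁺ < F⁻ < O²⁻. From the smallest end, number 4 is Na⁺.

Na⁺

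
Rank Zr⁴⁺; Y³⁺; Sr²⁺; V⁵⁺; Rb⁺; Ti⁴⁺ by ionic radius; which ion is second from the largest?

Tabulating Z and e⁻: V⁵⁺: 18 e⁻, Z=23, Ti⁴⁺: 18 e⁻, Z=22, Zr⁴⁺: 36 e⁻, Z=40, Y³⁺: 36 e⁻, Z=39, Sr²⁺: 36 e⁻, Z=38, Rb⁺: 36 e⁻, Z=37. V⁵⁺ < Ti⁴⁺ (isoelectronic, higher Z=23 is smaller); Ti⁴⁺ < Zr⁴⁺ (same group, 1 shell fewer); Zr⁴⁺ < Y³⁺ (both 36 e⁻, Z=40>39); Y³⁺ < Sr²⁺ (both 36 e⁻, Z=39>38); Sr²⁺ < Rb⁺ (isoelectronic, higher Z=38 is smaller).
Full ascending order: V⁵⁺ < Ti⁴⁺ < Zr⁴⁺ < Y³⁺ < Sr²⁺ < Rb⁺. Counting from the largest, position 2 is Sr²⁺.

Sr²⁺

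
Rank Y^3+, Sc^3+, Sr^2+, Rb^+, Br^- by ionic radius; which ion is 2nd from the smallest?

Y^3+

Sc^3+: 18 e⁻, Z=21, Y^3+: 36 e⁻, Z=39, Sr^2+: 36 e⁻, Z=38, Rb^+: 36 e⁻, Z=37, Br^-: 36 e⁻, Z=35. Sc^3+ < Y^3+ (same group, 1 shell fewer); Y^3+ < Sr^2+ (isoelectronic, higher Z=39 is smaller); Sr^2+ < Rb^+ (isoelectronic, higher Z=38 is smaller); Rb^+ < Br^- (isoelectronic, higher Z=37 is smaller).
That gives Sc^3+ < Y^3+ < Sr^2+ < Rb^+ < Br^-. From the smallest end, number 2 is Y^3+.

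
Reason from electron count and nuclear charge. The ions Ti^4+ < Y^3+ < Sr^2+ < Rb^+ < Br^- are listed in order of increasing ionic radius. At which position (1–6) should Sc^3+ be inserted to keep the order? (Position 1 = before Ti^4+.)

Work out protons and electrons: Ti^4+ has 18 e⁻ (Z=22), Sc^3+ has 18 e⁻ (Z=21), Y^3+ has 36 e⁻ (Z=39), Sr^2+ has 36 e⁻ (Z=38), Rb^+ has 36 e⁻ (Z=37), Br^- has 36 e⁻ (Z=35). Ti^4+ < Sc^3+ (isoelectronic, higher Z=22 is smaller); Sc^3+ < Y^3+ (same group, 1 shell fewer); Y^3+ < Sr^2+ (both 36 e⁻, Z=39>38); Sr^2+ < Rb^+ (isoelectronic, higher Z=38 is smaller); Rb^+ < Br^- (both 36 e⁻, Z=37>35).
The complete sequence is Ti^4+ < Sc^3+ < Y^3+ < Sr^2+ < Rb^+ < Br^-. Sc^3+ sits at position 2.

2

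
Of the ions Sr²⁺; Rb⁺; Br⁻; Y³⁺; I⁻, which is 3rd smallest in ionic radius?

Rb⁺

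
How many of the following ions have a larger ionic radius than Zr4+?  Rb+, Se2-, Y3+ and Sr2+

4

All of these have 36 electrons (isoelectronic). With the same electron cloud, the ion with the most protons pulls it in tightest. Nuclear charges: Zr4+ (Z=40), Y3+ (Z=39), Sr2+ (Z=38), Rb+ (Z=37), Se2- (Z=34). Highest Z is smallest.
Ordering all of them (including Zr4+) by radius gives Zr4+ < Y3+ < Sr2+ < Rb+ < Se2-. So 4 are larger.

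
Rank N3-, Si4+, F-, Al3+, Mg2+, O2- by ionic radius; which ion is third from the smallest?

Each ion has 10 electrons. The ranking follows nuclear charge in reverse — greater Z gives a smaller radius. Si4+ (Z=14), Al3+ (Z=13), Mg2+ (Z=12), F- (Z=9), O2- (Z=8), N3- (Z=7).
Full ascending order: Si4+ < Al3+ < Mg2+ < F- < O2- < N3-. Counting from the smallest, position 3 is Mg2+.

Mg2+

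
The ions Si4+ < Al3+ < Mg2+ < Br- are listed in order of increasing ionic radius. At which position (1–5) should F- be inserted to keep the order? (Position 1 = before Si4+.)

4

Work out protons and electrons: Si4+ (Z=14, 10 e⁻), Al3+ (Z=13, 10 e⁻), Mg2+ (Z=12, 10 e⁻), F- (Z=9, 10 e⁻), Br- (Z=35, 36 e⁻). Si4+ < Al3+ (isoelectronic, higher Z=14 is smaller); Al3+ < Mg2+ (isoelectronic, higher Z=13 is smaller); Mg2+ < F- (isoelectronic, higher Z=12 is smaller); F- < Br- (same group, period 2 vs 4).
Merged order: Si4+ < Al3+ < Mg2+ < F- < Br- — F- is number 4.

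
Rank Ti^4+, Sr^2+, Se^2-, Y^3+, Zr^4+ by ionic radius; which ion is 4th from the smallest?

Sr^2+

First list Z and electron count for each: Ti^4+ (Z=22, 18 e⁻), Zr^4+ (Z=40, 36 e⁻), Y^3+ (Z=39, 36 e⁻), Sr^2+ (Z=38, 36 e⁻), Se^2- (Z=34, 36 e⁻). Ti^4+ < Zr^4+ (same group, 1 shell fewer); Zr^4+ < Y^3+ (both 36 e⁻, Z=40>39); Y^3+ < Sr^2+ (isoelectronic, higher Z=39 is smaller); Sr^2+ < Se^2- (isoelectronic, higher Z=38 is smaller).
Full ascending order: Ti^4+ < Zr^4+ < Y^3+ < Sr^2+ < Se^2-. Counting from the smallest, position 4 is Sr^2+.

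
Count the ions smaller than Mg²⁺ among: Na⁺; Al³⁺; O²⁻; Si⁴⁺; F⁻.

These species are isoelectronic with 10 electrons. The only difference is the number of protons: Si⁴⁺ (Z=14), Al³⁺ (Z=13), Mg²⁺ (Z=12), Na⁺ (Z=11), F⁻ (Z=9), O²⁻ (Z=8). The strongest nuclear pull (Si⁴⁺) gives the smallest ion.
Ordering all of them (including Mg²⁺) by radius gives Si⁴⁺ < Al³⁺ < Mg²⁺ < Na⁺ < F⁻ < O²⁻. Count: 2.

2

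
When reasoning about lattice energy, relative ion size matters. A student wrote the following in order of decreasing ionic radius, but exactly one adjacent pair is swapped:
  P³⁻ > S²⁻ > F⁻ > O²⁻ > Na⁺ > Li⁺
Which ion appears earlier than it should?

Check each adjacent pair. F⁻ and O²⁻ are reversed: both have 10 electrons but Z(F)=9 > Z(O)=8, so F⁻ should be the smaller of the two. No other neighbouring pair contradicts the periodic trends, so F⁻ is the ion listed too early.

F⁻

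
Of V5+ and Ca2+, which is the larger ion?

All of these have 18 electrons (isoelectronic). With the same electron cloud, the ion with the most protons pulls it in tightest. Nuclear charges: V5+ (Z=23), Ca2+ (Z=20). Highest Z is smallest.

Ca2+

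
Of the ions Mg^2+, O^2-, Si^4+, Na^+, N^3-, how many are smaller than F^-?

3

Isoelectronic series (10 e⁻ each). Size is set by nuclear charge: more protons means a smaller ion. Si^4+ (Z=14), Mg^2+ (Z=12), Na^+ (Z=11), F^- (Z=9), O^2- (Z=8), N^3- (Z=7).
Overall: Si^4+ < Mg^2+ < Na^+ < F^- < O^2- < N^3-. F^- has 3 below it and 2 above. That's 3.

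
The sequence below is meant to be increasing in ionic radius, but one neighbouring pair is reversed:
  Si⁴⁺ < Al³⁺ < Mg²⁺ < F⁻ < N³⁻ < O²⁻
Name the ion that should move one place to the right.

The pair N³⁻, O²⁻ is the wrong way round — O²⁻ and N³⁻ share 10 electrons; the higher nuclear charge on O (Z=8) contracts it more, so O²⁻ < N³⁻. All other adjacent pairs agree with periodic trends, so N³⁻ is the misplaced ion.

N³⁻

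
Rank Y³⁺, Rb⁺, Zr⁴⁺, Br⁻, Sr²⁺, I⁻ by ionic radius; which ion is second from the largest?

Br⁻

Work out protons and electrons: Zr⁴⁺ has 36 e⁻ (Z=40), Y³⁺ has 36 e⁻ (Z=39), Sr²⁺ has 36 e⁻ (Z=38), Rb⁺ has 36 e⁻ (Z=37), Br⁻ has 36 e⁻ (Z=35), I⁻ has 54 e⁻ (Z=53). Zr⁴⁺ < Y³⁺ (isoelectronic, higher Z=40 is smaller); Y³⁺ < Sr²⁺ (isoelectronic, higher Z=39 is smaller); Sr²⁺ < Rb⁺ (both 36 e⁻, Z=38>37); Rb⁺ < Br⁻ (both 36 e⁻, Z=37>35); Br⁻ < I⁻ (same group, 1 shell fewer).
Ordering: Zr⁴⁺ < Y³⁺ < Sr²⁺ < Rb⁺ < Br⁻ < I⁻. The second largest is Br⁻.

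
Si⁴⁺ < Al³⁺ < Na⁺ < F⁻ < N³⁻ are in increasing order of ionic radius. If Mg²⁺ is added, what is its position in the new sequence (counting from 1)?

3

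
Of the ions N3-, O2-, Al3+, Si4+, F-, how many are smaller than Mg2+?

All of these have 10 electrons (isoelectronic). With the same electron cloud, the ion with the most protons pulls it in tightest. Nuclear charges: Si4+ (Z=14), Al3+ (Z=13), Mg2+ (Z=12), F- (Z=9), O2- (Z=8), N3- (Z=7). Highest Z is smallest.
Placing each against Mg2+: smaller — Si4+, Al3+; larger — F-, O2-, N3-. Count: 2.

2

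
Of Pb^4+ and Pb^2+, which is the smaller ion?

Pb^4+

For a single element, ionic radius drops as positive charge rises — Pb^4+ < Pb^2+.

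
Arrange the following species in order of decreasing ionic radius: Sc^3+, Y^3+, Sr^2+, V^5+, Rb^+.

Rb^+ > Sr^2+ > Y^3+ > Sc^3+ > V^5+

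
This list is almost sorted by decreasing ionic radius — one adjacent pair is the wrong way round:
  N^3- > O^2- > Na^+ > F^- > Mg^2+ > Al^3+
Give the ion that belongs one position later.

Compare adjacent ions: they are isoelectronic (10 e⁻) and Na has more protons than F (11 vs 9), making Na^+ smaller — yet in this decreasing list Na^+ sits before F^-. Nothing else is reversed, so Na^+ should move one place to the right.

Na^+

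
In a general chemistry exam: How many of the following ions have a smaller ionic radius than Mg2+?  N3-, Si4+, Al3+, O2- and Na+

These species are isoelectronic with 10 electrons. The only difference is the number of protons: Si4+ (Z=14), Al3+ (Z=13), Mg2+ (Z=12), Na+ (Z=11), O2- (Z=8), N3- (Z=7). The strongest nuclear pull (Si4+) gives the smallest ion.
Relative to Mg2+, the ions that are smaller are Si4+, Al3+. Count: 2.

2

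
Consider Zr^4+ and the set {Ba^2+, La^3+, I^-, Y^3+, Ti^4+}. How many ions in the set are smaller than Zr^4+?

1

Electron counts and nuclear charges: Ti^4+: 18 e⁻, Z=22, Zr^4+: 36 e⁻, Z=40, Y^3+: 36 e⁻, Z=39, La^3+: 54 e⁻, Z=57, Ba^2+: 54 e⁻, Z=56, I^-: 54 e⁻, Z=53. Ti^4+ < Zr^4+ (same group, 1 shell fewer); Zr^4+ < Y^3+ (both 36 e⁻, Z=40>39); Y^3+ < La^3+ (same group, 1 shell fewer); La^3+ < Ba^2+ (isoelectronic, higher Z=57 is smaller); Ba^2+ < I^- (isoelectronic, higher Z=56 is smaller).
Relative to Zr^4+, the ions that are smaller are Ti^4+. So 1 is smaller.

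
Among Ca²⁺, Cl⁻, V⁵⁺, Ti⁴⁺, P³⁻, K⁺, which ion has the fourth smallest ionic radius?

K⁺

Each ion has 18 electrons. The ranking follows nuclear charge in reverse — greater Z gives a smaller radius. V⁵⁺ (Z=23), Ti⁴⁺ (Z=22), Ca²⁺ (Z=20), K⁺ (Z=19), Cl⁻ (Z=17), P³⁻ (Z=15).
That gives V⁵⁺ < Ti⁴⁺ < Ca²⁺ < K⁺ < Cl⁻ < P³⁻. From the smallest end, number 4 is K⁺.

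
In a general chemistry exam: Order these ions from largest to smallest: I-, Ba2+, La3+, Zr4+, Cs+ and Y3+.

Zr4+: 36 e⁻, Z=40, Y3+: 36 e⁻, Z=39, La3+: 54 e⁻, Z=57, Ba2+: 54 e⁻, Z=56, Cs+: 54 e⁻, Z=55, I-: 54 e⁻, Z=53. Zr4+ < Y3+ (both 36 e⁻, Z=40>39); Y3+ < La3+ (same group, period 5 vs 6); La3+ < Ba2+ (isoelectronic, higher Z=57 is smaller); Ba2+ < Cs+ (isoelectronic, higher Z=56 is smaller); Cs+ < I- (isoelectronic, higher Z=55 is smaller).

I- > Cs+ > Ba2+ > La3+ > Y3+ > Zr4+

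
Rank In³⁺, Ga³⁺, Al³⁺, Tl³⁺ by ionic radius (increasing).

Al³⁺ < Ga³⁺ < In³⁺ < Tl³⁺

Same group, same charge. Going down the group adds an extra shell of electrons, so the ion gets larger: Al³⁺ is highest in the group and smallest.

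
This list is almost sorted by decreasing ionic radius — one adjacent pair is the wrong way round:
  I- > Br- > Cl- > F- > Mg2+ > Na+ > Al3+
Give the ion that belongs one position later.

Check each adjacent pair. Mg2+ and Na+ are reversed: both have 10 electrons but Z(Mg)=12 > Z(Na)=11, so Mg2+ should be the smaller of the two. No other neighbouring pair contradicts the periodic trends, so Mg2+ is the ion listed too early.

Mg2+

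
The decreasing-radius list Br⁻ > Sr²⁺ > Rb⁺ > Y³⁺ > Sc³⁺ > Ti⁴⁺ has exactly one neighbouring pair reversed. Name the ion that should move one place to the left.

Compare adjacent ions: both have 36 electrons but Z(Sr)=38 > Z(Rb)=37, so Sr²⁺ should be the smaller of the two — yet in this decreasing list Sr²⁺ sits before Rb⁺. Nothing else is reversed, so Rb⁺ should move one place to the left.

Rb⁺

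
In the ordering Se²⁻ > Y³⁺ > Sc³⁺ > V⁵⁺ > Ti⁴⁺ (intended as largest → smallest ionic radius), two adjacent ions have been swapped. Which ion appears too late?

Compare adjacent ions: both have 18 electrons but Z(V)=23 > Z(Ti)=22, so V⁵⁺ should be the smaller of the two — yet in this decreasing list V⁵⁺ sits before Ti⁴⁺. Nothing else is reversed, so Ti⁴⁺ should move one place to the left.

Ti⁴⁺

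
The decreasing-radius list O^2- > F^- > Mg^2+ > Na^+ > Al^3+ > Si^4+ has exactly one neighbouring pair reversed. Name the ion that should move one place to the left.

Na^+

Compare adjacent ions: they are isoelectronic (10 e⁻) and Mg has more protons than Na (12 vs 11), making Mg^2+ smaller — yet in this decreasing list Mg^2+ sits before Na^+. Nothing else is reversed, so Na^+ should move one place to the left.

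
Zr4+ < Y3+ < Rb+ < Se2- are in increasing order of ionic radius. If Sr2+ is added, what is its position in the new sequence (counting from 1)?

3

All of these have 36 electrons (isoelectronic). With the same electron cloud, the ion with the most protons pulls it in tightest. Nuclear charges: Zr4+ (Z=40), Y3+ (Z=39), Sr2+ (Z=38), Rb+ (Z=37), Se2- (Z=34). Highest Z is smallest.
Putting Sr2+ in gives Zr4+ < Y3+ < Sr2+ < Rb+ < Se2-; it lands at slot 3.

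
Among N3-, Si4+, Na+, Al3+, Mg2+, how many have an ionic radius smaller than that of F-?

4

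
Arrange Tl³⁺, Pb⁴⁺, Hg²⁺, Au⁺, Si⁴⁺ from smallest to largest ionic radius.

Si⁴⁺ < Pb⁴⁺ < Tl³⁺ < Hg²⁺ < Au⁺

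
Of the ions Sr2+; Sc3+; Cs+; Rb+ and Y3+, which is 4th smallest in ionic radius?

Sc3+ has 18 e⁻ (Z=21), Y3+ has 36 e⁻ (Z=39), Sr2+ has 36 e⁻ (Z=38), Rb+ has 36 e⁻ (Z=37), Cs+ has 54 e⁻ (Z=55). Sc3+ < Y3+ (same group, period 4 vs 5); Y3+ < Sr2+ (both 36 e⁻, Z=39>38); Sr2+ < Rb+ (both 36 e⁻, Z=38>37); Rb+ < Cs+ (same group, 1 shell fewer).
Full ascending order: Sc3+ < Y3+ < Sr2+ < Rb+ < Cs+. Counting from the smallest, position 4 is Rb+.

Rb+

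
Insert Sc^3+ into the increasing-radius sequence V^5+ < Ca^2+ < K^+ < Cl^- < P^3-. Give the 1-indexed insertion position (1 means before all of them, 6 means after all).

2

Isoelectronic series (18 e⁻ each). Size is set by nuclear charge: more protons means a smaller ion. V^5+ (Z=23), Sc^3+ (Z=21), Ca^2+ (Z=20), K^+ (Z=19), Cl^- (Z=17), P^3- (Z=15).
The complete sequence is V^5+ < Sc^3+ < Ca^2+ < K^+ < Cl^- < P^3-. Sc^3+ sits at position 2.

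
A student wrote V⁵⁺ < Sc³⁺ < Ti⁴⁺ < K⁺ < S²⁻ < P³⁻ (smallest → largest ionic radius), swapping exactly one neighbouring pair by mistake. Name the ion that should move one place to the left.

Check each adjacent pair. Sc³⁺ and Ti⁴⁺ are reversed: both have 18 electrons but Z(Ti)=22 > Z(Sc)=21, so Ti⁴⁺ should be the smaller of the two. No other neighbouring pair contradicts the periodic trends, so Ti⁴⁺ is the ion listed too late.

Ti⁴⁺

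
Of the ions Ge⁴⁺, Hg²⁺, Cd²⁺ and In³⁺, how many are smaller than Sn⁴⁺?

First list Z and electron count for each: Ge⁴⁺ has 28 e⁻ (Z=32), Sn⁴⁺ has 46 e⁻ (Z=50), In³⁺ has 46 e⁻ (Z=49), Cd²⁺ has 46 e⁻ (Z=48), Hg²⁺ has 78 e⁻ (Z=80). Ge⁴⁺ < Sn⁴⁺ (same group, 1 shell fewer); Sn⁴⁺ < In³⁺ (both 46 e⁻, Z=50>49); In³⁺ < Cd²⁺ (isoelectronic, higher Z=49 is smaller); Cd²⁺ < Hg²⁺ (same group, period 5 vs 6).
Relative to Sn⁴⁺, the ions that are smaller are Ge⁴⁺. Count: 1.

1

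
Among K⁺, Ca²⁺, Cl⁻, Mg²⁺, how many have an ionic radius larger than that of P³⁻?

0

Work out protons and electrons: Mg²⁺: 10 e⁻, Z=12, Ca²⁺: 18 e⁻, Z=20, K⁺: 18 e⁻, Z=19, Cl⁻: 18 e⁻, Z=17, P³⁻: 18 e⁻, Z=15. Mg²⁺ < Ca²⁺ (same group, period 3 vs 4); Ca²⁺ < K⁺ (isoelectronic, higher Z=20 is smaller); K⁺ < Cl⁻ (both 18 e⁻, Z=19>17); Cl⁻ < P³⁻ (isoelectronic, higher Z=17 is smaller).
Placing each against P³⁻: smaller — Mg²⁺, Ca²⁺, K⁺, Cl⁻; larger — none. Count: 0.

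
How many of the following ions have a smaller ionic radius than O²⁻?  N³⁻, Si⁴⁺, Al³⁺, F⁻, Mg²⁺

4

These species are isoelectronic with 10 electrons. The only difference is the number of protons: Si⁴⁺ (Z=14), Al³⁺ (Z=13), Mg²⁺ (Z=12), F⁻ (Z=9), O²⁻ (Z=8), N³⁻ (Z=7). The strongest nuclear pull (Si⁴⁺) gives the smallest ion.
Ordering all of them (including O²⁻) by radius gives Si⁴⁺ < Al³⁺ < Mg²⁺ < F⁻ < O²⁻ < N³⁻. Count: 4.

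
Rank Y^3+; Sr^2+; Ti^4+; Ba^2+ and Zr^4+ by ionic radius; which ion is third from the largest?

Y^3+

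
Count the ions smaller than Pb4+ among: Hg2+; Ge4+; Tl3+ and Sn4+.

2

Work out protons and electrons: Ge4+ has 28 e⁻ (Z=32), Sn4+ has 46 e⁻ (Z=50), Pb4+ has 78 e⁻ (Z=82), Tl3+ has 78 e⁻ (Z=81), Hg2+ has 78 e⁻ (Z=80). Ge4+ < Sn4+ (same group, period 4 vs 5); Sn4+ < Pb4+ (same group, period 5 vs 6); Pb4+ < Tl3+ (isoelectronic, higher Z=82 is smaller); Tl3+ < Hg2+ (both 78 e⁻, Z=81>80).
Relative to Pb4+, the ions that are smaller are Ge4+, Sn4+. So 2 are smaller.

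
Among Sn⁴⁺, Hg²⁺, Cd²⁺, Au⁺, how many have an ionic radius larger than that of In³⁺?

Work out protons and electrons: Sn⁴⁺ (Z=50, 46 e⁻), In³⁺ (Z=49, 46 e⁻), Cd²⁺ (Z=48, 46 e⁻), Hg²⁺ (Z=80, 78 e⁻), Au⁺ (Z=79, 78 e⁻). Sn⁴⁺ < In³⁺ (isoelectronic, higher Z=50 is smaller); In³⁺ < Cd²⁺ (both 46 e⁻, Z=49>48); Cd²⁺ < Hg²⁺ (same group, 1 shell fewer); Hg²⁺ < Au⁺ (isoelectronic, higher Z=80 is smaller).
Ordering all of them (including In³⁺) by radius gives Sn⁴⁺ < In³⁺ < Cd²⁺ < Hg²⁺ < Au⁺. That's 3.

3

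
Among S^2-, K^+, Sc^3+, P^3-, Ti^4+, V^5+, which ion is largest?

P^3-

These species are isoelectronic with 18 electrons. The only difference is the number of protons: V^5+ (Z=23), Ti^4+ (Z=22), Sc^3+ (Z=21), K^+ (Z=19), S^2- (Z=16), P^3- (Z=15). The strongest nuclear pull (V^5+) gives the smallest ion.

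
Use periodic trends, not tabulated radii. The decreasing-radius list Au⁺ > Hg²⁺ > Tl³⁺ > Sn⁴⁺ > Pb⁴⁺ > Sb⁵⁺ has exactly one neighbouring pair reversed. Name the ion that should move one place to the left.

Pb⁴⁺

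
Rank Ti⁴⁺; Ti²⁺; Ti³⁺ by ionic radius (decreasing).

Same element, different charge: the more highly charged cation has fewer electrons and a greater effective nuclear charge per electron, making Ti⁴⁺ the smallest.

Ti²⁺ > Ti³⁺ > Ti⁴⁺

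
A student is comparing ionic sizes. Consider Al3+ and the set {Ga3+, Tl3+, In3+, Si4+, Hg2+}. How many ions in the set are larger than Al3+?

Tabulating Z and e⁻: Si4+ has 10 e⁻ (Z=14), Al3+ has 10 e⁻ (Z=13), Ga3+ has 28 e⁻ (Z=31), In3+ has 46 e⁻ (Z=49), Tl3+ has 78 e⁻ (Z=81), Hg2+ has 78 e⁻ (Z=80). Si4+ < Al3+ (both 10 e⁻, Z=14>13); Al3+ < Ga3+ (same group, period 3 vs 4); Ga3+ < In3+ (same group, 1 shell fewer); In3+ < Tl3+ (same group, period 5 vs 6); Tl3+ < Hg2+ (isoelectronic, higher Z=81 is smaller).
Relative to Al3+, the ions that are larger are Ga3+, In3+, Tl3+, Hg2+. So 4 are larger.

4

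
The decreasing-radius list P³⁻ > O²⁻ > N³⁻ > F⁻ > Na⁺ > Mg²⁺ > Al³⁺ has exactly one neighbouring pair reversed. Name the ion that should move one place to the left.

Compare adjacent ions: they are isoelectronic (10 e⁻) and O has more protons than N (8 vs 7), making O²⁻ smaller — yet in this decreasing list O²⁻ sits before N³⁻. Nothing else is reversed, so N³⁻ should move one place to the left.

N³⁻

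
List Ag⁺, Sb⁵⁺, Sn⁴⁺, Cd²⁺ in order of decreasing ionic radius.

Ag⁺ > Cd²⁺ > Sn⁴⁺ > Sb⁵⁺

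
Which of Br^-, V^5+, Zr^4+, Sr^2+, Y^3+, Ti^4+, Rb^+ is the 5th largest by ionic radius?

Zr^4+

Work out protons and electrons: V^5+ has 18 e⁻ (Z=23), Ti^4+ has 18 e⁻ (Z=22), Zr^4+ has 36 e⁻ (Z=40), Y^3+ has 36 e⁻ (Z=39), Sr^2+ has 36 e⁻ (Z=38), Rb^+ has 36 e⁻ (Z=37), Br^- has 36 e⁻ (Z=35). V^5+ < Ti^4+ (isoelectronic, higher Z=23 is smaller); Ti^4+ < Zr^4+ (same group, 1 shell fewer); Zr^4+ < Y^3+ (isoelectronic, higher Z=40 is smaller); Y^3+ < Sr^2+ (both 36 e⁻, Z=39>38); Sr^2+ < Rb^+ (isoelectronic, higher Z=38 is smaller); Rb^+ < Br^- (both 36 e⁻, Z=37>35).
That gives V^5+ < Ti^4+ < Zr^4+ < Y^3+ < Sr^2+ < Rb^+ < Br^-. From the largest end, number 5 is Zr^4+.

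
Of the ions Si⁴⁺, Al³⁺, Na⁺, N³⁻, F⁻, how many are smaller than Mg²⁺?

2

Each ion has 10 electrons. The ranking follows nuclear charge in reverse — greater Z gives a smaller radius. Si⁴⁺ (Z=14), Al³⁺ (Z=13), Mg²⁺ (Z=12), Na⁺ (Z=11), F⁻ (Z=9), N³⁻ (Z=7).
Relative to Mg²⁺, the ions that are smaller are Si⁴⁺, Al³⁺. So 2 are smaller.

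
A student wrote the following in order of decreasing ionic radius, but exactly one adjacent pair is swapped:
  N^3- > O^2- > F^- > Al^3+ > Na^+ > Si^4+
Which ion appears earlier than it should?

Al^3+

The pair Al^3+, Na^+ is the wrong way round — they are isoelectronic (10 e⁻) and Al has more protons than Na (13 vs 11), making Al^3+ smaller. All other adjacent pairs agree with periodic trends, so Al^3+ is the misplaced ion.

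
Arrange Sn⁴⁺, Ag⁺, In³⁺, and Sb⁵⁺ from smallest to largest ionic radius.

Sb⁵⁺ < Sn⁴⁺ < In³⁺ < Ag⁺

These species are isoelectronic with 46 electrons. The only difference is the number of protons: Sb⁵⁺ (Z=51), Sn⁴⁺ (Z=50), In³⁺ (Z=49), Ag⁺ (Z=47). The strongest nuclear pull (Sb⁵⁺) gives the smallest ion.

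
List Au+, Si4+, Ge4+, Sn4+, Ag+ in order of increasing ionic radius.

Si4+ < Ge4+ < Sn4+ < Ag+ < Au+

Work out protons and electrons: Si4+: 10 e⁻, Z=14, Ge4+: 28 e⁻, Z=32, Sn4+: 46 e⁻, Z=50, Ag+: 46 e⁻, Z=47, Au+: 78 e⁻, Z=79. Si4+ < Ge4+ (same group, period 3 vs 4); Ge4+ < Sn4+ (same group, 1 shell fewer); Sn4+ < Ag+ (isoelectronic, higher Z=50 is smaller); Ag+ < Au+ (same group, period 5 vs 6).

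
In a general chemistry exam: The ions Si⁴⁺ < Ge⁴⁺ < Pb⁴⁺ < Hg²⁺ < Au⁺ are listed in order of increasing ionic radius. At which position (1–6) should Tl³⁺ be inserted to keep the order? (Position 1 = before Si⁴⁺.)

Electron counts and nuclear charges: Si⁴⁺ (Z=14, 10 e⁻), Ge⁴⁺ (Z=32, 28 e⁻), Pb⁴⁺ (Z=82, 78 e⁻), Tl³⁺ (Z=81, 78 e⁻), Hg²⁺ (Z=80, 78 e⁻), Au⁺ (Z=79, 78 e⁻). Si⁴⁺ < Ge⁴⁺ (same group, 1 shell fewer); Ge⁴⁺ < Pb⁴⁺ (same group, 2 shells fewer); Pb⁴⁺ < Tl³⁺ (both 78 e⁻, Z=82>81); Tl³⁺ < Hg²⁺ (both 78 e⁻, Z=81>80); Hg²⁺ < Au⁺ (isoelectronic, higher Z=80 is smaller).
With Tl³⁺ included the full order is Si⁴⁺ < Ge⁴⁺ < Pb⁴⁺ < Tl³⁺ < Hg²⁺ < Au⁺, so it takes position 4.

4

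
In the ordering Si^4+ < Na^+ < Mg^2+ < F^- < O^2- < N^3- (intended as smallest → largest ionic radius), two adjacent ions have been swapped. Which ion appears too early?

The pair Na^+, Mg^2+ is the wrong way round — both have 10 electrons but Z(Mg)=12 > Z(Na)=11, so Mg^2+ should be the smaller of the two. All other adjacent pairs agree with periodic trends, so Na^+ is the misplaced ion.

Na^+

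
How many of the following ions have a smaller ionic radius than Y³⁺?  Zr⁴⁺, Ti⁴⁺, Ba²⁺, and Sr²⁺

2

Work out protons and electrons: Ti⁴⁺: 18 e⁻, Z=22, Zr⁴⁺: 36 e⁻, Z=40, Y³⁺: 36 e⁻, Z=39, Sr²⁺: 36 e⁻, Z=38, Ba²⁺: 54 e⁻, Z=56. Ti⁴⁺ < Zr⁴⁺ (same group, period 4 vs 5); Zr⁴⁺ < Y³⁺ (both 36 e⁻, Z=40>39); Y³⁺ < Sr²⁺ (isoelectronic, higher Z=39 is smaller); Sr²⁺ < Ba²⁺ (same group, 1 shell fewer).
Placing each against Y³⁺: smaller — Ti⁴⁺, Zr⁴⁺; larger — Sr²⁺, Ba²⁺. Count: 2.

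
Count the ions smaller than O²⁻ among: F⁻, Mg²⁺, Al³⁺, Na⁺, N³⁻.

Each ion has 10 electrons. The ranking follows nuclear charge in reverse — greater Z gives a smaller radius. Al³⁺ (Z=13), Mg²⁺ (Z=12), Na⁺ (Z=11), F⁻ (Z=9), O²⁻ (Z=8), N³⁻ (Z=7).
Overall: Al³⁺ < Mg²⁺ < Na⁺ < F⁻ < O²⁻ < N³⁻. O²⁻ has 4 below it and 1 above. Count: 4.

4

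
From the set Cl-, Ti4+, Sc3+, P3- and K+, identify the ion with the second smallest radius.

Isoelectronic series (18 e⁻ each). Size is set by nuclear charge: more protons means a smaller ion. Ti4+ (Z=22), Sc3+ (Z=21), K+ (Z=19), Cl- (Z=17), P3- (Z=15).
So the order is Ti4+ < Sc3+ < K+ < Cl- < P3-; the 2nd-smallest ion is Sc3+.

Sc3+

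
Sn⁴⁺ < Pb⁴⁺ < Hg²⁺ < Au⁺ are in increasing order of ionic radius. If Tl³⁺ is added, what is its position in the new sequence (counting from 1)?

3

First list Z and electron count for each: Sn⁴⁺ (Z=50, 46 e⁻), Pb⁴⁺ (Z=82, 78 e⁻), Tl³⁺ (Z=81, 78 e⁻), Hg²⁺ (Z=80, 78 e⁻), Au⁺ (Z=79, 78 e⁻). Sn⁴⁺ < Pb⁴⁺ (same group, period 5 vs 6); Pb⁴⁺ < Tl³⁺ (isoelectronic, higher Z=82 is smaller); Tl³⁺ < Hg²⁺ (both 78 e⁻, Z=81>80); Hg²⁺ < Au⁺ (isoelectronic, higher Z=80 is smaller).
With Tl³⁺ included the full order is Sn⁴⁺ < Pb⁴⁺ < Tl³⁺ < Hg²⁺ < Au⁺, so it takes position 3.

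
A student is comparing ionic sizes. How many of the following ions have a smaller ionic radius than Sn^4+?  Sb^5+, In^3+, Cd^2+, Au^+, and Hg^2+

1

Sb^5+ (Z=51, 46 e⁻), Sn^4+ (Z=50, 46 e⁻), In^3+ (Z=49, 46 e⁻), Cd^2+ (Z=48, 46 e⁻), Hg^2+ (Z=80, 78 e⁻), Au^+ (Z=79, 78 e⁻). Sb^5+ < Sn^4+ (isoelectronic, higher Z=51 is smaller); Sn^4+ < In^3+ (isoelectronic, higher Z=50 is smaller); In^3+ < Cd^2+ (isoelectronic, higher Z=49 is smaller); Cd^2+ < Hg^2+ (same group, 1 shell fewer); Hg^2+ < Au^+ (both 78 e⁻, Z=80>79).
Placing each against Sn^4+: smaller — Sb^5+; larger — In^3+, Cd^2+, Hg^2+, Au^+. That's 1.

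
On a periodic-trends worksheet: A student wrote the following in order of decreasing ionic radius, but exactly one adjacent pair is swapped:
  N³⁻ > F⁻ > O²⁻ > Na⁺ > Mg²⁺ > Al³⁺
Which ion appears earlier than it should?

The pair F⁻, O²⁻ is the wrong way round — F⁻ and O²⁻ share 10 electrons; the higher nuclear charge on F (Z=9) contracts it more, so F⁻ < O²⁻. All other adjacent pairs agree with periodic trends, so F⁻ is the misplaced ion.

F⁻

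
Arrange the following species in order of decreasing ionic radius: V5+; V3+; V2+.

V2+ > V3+ > V5+

For a single element, ionic radius drops as positive charge rises — V5+ < V2+.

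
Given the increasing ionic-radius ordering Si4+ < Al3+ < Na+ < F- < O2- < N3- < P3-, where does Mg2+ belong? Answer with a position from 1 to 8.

3

Tabulating Z and e⁻: Si4+: 10 e⁻, Z=14, Al3+: 10 e⁻, Z=13, Mg2+: 10 e⁻, Z=12, Na+: 10 e⁻, Z=11, F-: 10 e⁻, Z=9, O2-: 10 e⁻, Z=8, N3-: 10 e⁻, Z=7, P3-: 18 e⁻, Z=15. Si4+ < Al3+ (isoelectronic, higher Z=14 is smaller); Al3+ < Mg2+ (both 10 e⁻, Z=13>12); Mg2+ < Na+ (isoelectronic, higher Z=12 is smaller); Na+ < F- (isoelectronic, higher Z=11 is smaller); F- < O2- (isoelectronic, higher Z=9 is smaller); O2- < N3- (isoelectronic, higher Z=8 is smaller); N3- < P3- (same group, period 2 vs 3).
With Mg2+ included the full order is Si4+ < Al3+ < Mg2+ < Na+ < F- < O2- < N3- < P3-, so it takes position 3.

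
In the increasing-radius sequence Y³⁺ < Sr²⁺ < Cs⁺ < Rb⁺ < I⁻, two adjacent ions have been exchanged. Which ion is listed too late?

Rb⁺

Compare adjacent ions: Rb⁺ and Cs⁺ are in one column with the same charge; the lighter period-5 ion has one fewer shell and is smaller — yet in this increasing list Cs⁺ sits before Rb⁺. Nothing else is reversed, so Rb⁺ should move one place to the left.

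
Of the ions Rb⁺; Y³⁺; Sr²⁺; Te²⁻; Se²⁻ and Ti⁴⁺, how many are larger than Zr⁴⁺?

First list Z and electron count for each: Ti⁴⁺ (Z=22, 18 e⁻), Zr⁴⁺ (Z=40, 36 e⁻), Y³⁺ (Z=39, 36 e⁻), Sr²⁺ (Z=38, 36 e⁻), Rb⁺ (Z=37, 36 e⁻), Se²⁻ (Z=34, 36 e⁻), Te²⁻ (Z=52, 54 e⁻). Ti⁴⁺ < Zr⁴⁺ (same group, 1 shell fewer); Zr⁴⁺ < Y³⁺ (isoelectronic, higher Z=40 is smaller); Y³⁺ < Sr²⁺ (isoelectronic, higher Z=39 is smaller); Sr²⁺ < Rb⁺ (isoelectronic, higher Z=38 is smaller); Rb⁺ < Se²⁻ (isoelectronic, higher Z=37 is smaller); Se²⁻ < Te²⁻ (same group, period 4 vs 5).
Placing each against Zr⁴⁺: smaller — Ti⁴⁺; larger — Y³⁺, Sr²⁺, Rb⁺, Se²⁻, Te²⁻. Count: 5.

5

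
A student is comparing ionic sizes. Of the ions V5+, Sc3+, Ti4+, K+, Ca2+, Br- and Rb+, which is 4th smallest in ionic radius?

Work out protons and electrons: V5+: 18 e⁻, Z=23, Ti4+: 18 e⁻, Z=22, Sc3+: 18 e⁻, Z=21, Ca2+: 18 e⁻, Z=20, K+: 18 e⁻, Z=19, Rb+: 36 e⁻, Z=37, Br-: 36 e⁻, Z=35. V5+ < Ti4+ (isoelectronic, higher Z=23 is smaller); Ti4+ < Sc3+ (both 18 e⁻, Z=22>21); Sc3+ < Ca2+ (isoelectronic, higher Z=21 is smaller); Ca2+ < K+ (isoelectronic, higher Z=20 is smaller); K+ < Rb+ (same group, 1 shell fewer); Rb+ < Br- (isoelectronic, higher Z=37 is smaller).
That gives V5+ < Ti4+ < Sc3+ < Ca2+ < K+ < Rb+ < Br-. From the smallest end, number 4 is Ca2+.

Ca2+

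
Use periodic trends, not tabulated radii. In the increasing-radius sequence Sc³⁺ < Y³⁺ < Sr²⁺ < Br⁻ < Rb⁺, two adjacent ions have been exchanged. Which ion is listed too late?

Compare adjacent ions: they are isoelectronic (36 e⁻) and Rb has more protons than Br (37 vs 35), making Rb⁺ smaller — yet in this increasing list Br⁻ sits before Rb⁺. Nothing else is reversed, so Rb⁺ should move one place to the left.

Rb⁺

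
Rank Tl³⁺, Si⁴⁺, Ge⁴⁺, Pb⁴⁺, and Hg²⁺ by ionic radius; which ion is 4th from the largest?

Ge⁴⁺

Si⁴⁺ (Z=14, 10 e⁻), Ge⁴⁺ (Z=32, 28 e⁻), Pb⁴⁺ (Z=82, 78 e⁻), Tl³⁺ (Z=81, 78 e⁻), Hg²⁺ (Z=80, 78 e⁻). Si⁴⁺ < Ge⁴⁺ (same group, 1 shell fewer); Ge⁴⁺ < Pb⁴⁺ (same group, period 4 vs 6); Pb⁴⁺ < Tl³⁺ (both 78 e⁻, Z=82>81); Tl³⁺ < Hg²⁺ (isoelectronic, higher Z=81 is smaller).
Ordering: Si⁴⁺ < Ge⁴⁺ < Pb⁴⁺ < Tl³⁺ < Hg²⁺. The 4th largest is Ge⁴⁺.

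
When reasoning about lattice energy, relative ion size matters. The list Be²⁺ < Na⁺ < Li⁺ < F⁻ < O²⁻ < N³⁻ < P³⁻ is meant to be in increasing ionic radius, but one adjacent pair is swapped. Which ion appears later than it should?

Check each adjacent pair. Na⁺ and Li⁺ are reversed: both in group 1 with the same charge; Li⁺ (period 2) has the smaller radius. No other neighbouring pair contradicts the periodic trends, so Li⁺ is the ion listed too late.

Li⁺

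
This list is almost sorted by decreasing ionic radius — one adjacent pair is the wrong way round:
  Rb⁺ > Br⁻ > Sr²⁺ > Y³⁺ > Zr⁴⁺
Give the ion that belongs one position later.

Rb⁺

Check each adjacent pair. Rb⁺ and Br⁻ are reversed: both have 36 electrons but Z(Rb)=37 > Z(Br)=35, so Rb⁺ should be the smaller of the two. No other neighbouring pair contradicts the periodic trends, so Rb⁺ is the ion listed too early.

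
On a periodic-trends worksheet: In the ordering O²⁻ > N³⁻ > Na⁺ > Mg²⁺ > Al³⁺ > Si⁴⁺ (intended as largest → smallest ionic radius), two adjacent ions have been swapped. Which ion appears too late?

Check each adjacent pair. O²⁻ and N³⁻ are reversed: they are isoelectronic (10 e⁻) and O has more protons than N (8 vs 7), making O²⁻ smaller. No other neighbouring pair contradicts the periodic trends, so N³⁻ is the ion listed too late.

N³⁻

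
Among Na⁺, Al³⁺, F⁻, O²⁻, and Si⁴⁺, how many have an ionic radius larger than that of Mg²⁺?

3

Each ion has 10 electrons. The ranking follows nuclear charge in reverse — greater Z gives a smaller radius. Si⁴⁺ (Z=14), Al³⁺ (Z=13), Mg²⁺ (Z=12), Na⁺ (Z=11), F⁻ (Z=9), O²⁻ (Z=8).
Ordering all of them (including Mg²⁺) by radius gives Si⁴⁺ < Al³⁺ < Mg²⁺ < Na⁺ < F⁻ < O²⁻. Count: 3.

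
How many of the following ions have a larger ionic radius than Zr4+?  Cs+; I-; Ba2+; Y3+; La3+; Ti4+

5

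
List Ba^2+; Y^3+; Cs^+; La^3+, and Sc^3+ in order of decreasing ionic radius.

Work out protons and electrons: Sc^3+ has 18 e⁻ (Z=21), Y^3+ has 36 e⁻ (Z=39), La^3+ has 54 e⁻ (Z=57), Ba^2+ has 54 e⁻ (Z=56), Cs^+ has 54 e⁻ (Z=55). Sc^3+ < Y^3+ (same group, period 4 vs 5); Y^3+ < La^3+ (same group, period 5 vs 6); La^3+ < Ba^2+ (isoelectronic, higher Z=57 is smaller); Ba^2+ < Cs^+ (isoelectronic, higher Z=56 is smaller).

Cs^+ > Ba^2+ > La^3+ > Y^3+ > Sc^3+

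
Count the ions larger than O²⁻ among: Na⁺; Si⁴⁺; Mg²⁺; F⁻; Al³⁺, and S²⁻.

Si⁴⁺: 10 e⁻, Z=14, Al³⁺: 10 e⁻, Z=13, Mg²⁺: 10 e⁻, Z=12, Na⁺: 10 e⁻, Z=11, F⁻: 10 e⁻, Z=9, O²⁻: 10 e⁻, Z=8, S²⁻: 18 e⁻, Z=16. Si⁴⁺ < Al³⁺ (both 10 e⁻, Z=14>13); Al³⁺ < Mg²⁺ (isoelectronic, higher Z=13 is smaller); Mg²⁺ < Na⁺ (both 10 e⁻, Z=12>11); Na⁺ < F⁻ (both 10 e⁻, Z=11>9); F⁻ < O²⁻ (both 10 e⁻, Z=9>8); O²⁻ < S²⁻ (same group, period 2 vs 3).
Relative to O²⁻, the ions that are larger are S²⁻. Count: 1.

1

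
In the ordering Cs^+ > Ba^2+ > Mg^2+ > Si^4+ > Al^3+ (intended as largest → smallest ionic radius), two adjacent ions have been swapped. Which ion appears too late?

Al^3+

Check each adjacent pair. Si^4+ and Al^3+ are reversed: both have 10 electrons but Z(Si)=14 > Z(Al)=13, so Si^4+ should be the smaller of the two. No other neighbouring pair contradicts the periodic trends, so Al^3+ is the ion listed too late.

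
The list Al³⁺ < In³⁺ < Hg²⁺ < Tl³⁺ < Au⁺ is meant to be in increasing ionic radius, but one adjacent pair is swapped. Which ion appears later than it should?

Tl³⁺

Scanning neighbour by neighbour, only Hg²⁺/Tl³⁺ violates a trend: both have 78 electrons but Z(Tl)=81 > Z(Hg)=80, so Tl³⁺ should be the smaller of the two. That makes Tl³⁺ the one sitting a position late relative to where it belongs.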